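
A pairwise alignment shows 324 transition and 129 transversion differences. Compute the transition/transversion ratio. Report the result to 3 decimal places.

R = 324/129 = 2.511627… ≈ 2.512 (to 3 d.p.).

2.512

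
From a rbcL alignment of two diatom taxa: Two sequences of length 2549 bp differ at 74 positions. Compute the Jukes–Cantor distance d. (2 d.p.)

0.03

p = 74/2549 ≈ 0.029031.
d = −(3/4) ln(1 − 4p/3) = −0.75 ln(1 − 0.038708) = −0.75 ln(0.961292)
  = −0.75 × (-0.039477) = 0.029608 substitutions/site.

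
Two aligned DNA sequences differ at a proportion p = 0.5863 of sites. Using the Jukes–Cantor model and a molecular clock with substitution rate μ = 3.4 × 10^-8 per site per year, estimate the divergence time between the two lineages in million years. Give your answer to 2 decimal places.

16.79

d = −(3/4) ln(1 − 4p/3) = −0.75 ln(1 − 0.781733) = −0.75 ln(0.218267)
  = −0.75 × (-1.522036) = 1.141527 substitutions/site.
Under a molecular clock d = 2μt, so t = d/(2μ) = 1.141527 / (2 × 3.4 × 10^-8) = 16.79 million years.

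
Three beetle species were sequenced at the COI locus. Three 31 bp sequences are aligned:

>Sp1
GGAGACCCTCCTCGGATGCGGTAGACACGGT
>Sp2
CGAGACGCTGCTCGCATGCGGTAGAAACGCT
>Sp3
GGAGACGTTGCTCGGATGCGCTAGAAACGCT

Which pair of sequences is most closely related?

Sp2 and Sp3

Sp1–Sp2: 6/31 differ, p = 0.194, d = 0.224.
Sp1–Sp3: 6/31 differ, p = 0.194, d = 0.224.
Sp2–Sp3: 4/31 differ, p = 0.129, d = 0.142.
The smallest distance is between Sp2 and Sp3.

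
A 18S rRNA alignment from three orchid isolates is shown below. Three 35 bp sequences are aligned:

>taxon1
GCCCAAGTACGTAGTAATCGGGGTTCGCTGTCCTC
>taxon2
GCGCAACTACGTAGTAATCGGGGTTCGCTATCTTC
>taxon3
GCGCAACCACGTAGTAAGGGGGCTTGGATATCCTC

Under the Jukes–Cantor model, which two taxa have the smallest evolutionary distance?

taxon1 and taxon2

taxon1–taxon2: 4/35 differ, p = 0.114, d = 0.124.
taxon1–taxon3: 9/35 differ, p = 0.257, d = 0.315.
taxon2–taxon3: 7/35 differ, p = 0.200, d = 0.233.
The smallest distance is between taxon1 and taxon2.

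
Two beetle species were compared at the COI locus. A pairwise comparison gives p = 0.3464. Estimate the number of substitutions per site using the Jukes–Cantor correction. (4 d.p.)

0.4647

d = −(3/4) ln(1 − 4p/3) = −0.75 ln(1 − 0.461867) = −0.75 ln(0.538133)
  = −0.75 × (-0.619650) = 0.464738 substitutions/site.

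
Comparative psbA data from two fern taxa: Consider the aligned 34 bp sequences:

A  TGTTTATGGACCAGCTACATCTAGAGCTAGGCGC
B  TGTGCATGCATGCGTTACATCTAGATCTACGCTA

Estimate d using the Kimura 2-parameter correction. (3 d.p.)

0.424

Of 34 sites, 3 differences are transitions and 8 are transversions, so P = 3/34 ≈ 0.088235 and Q = 8/34 ≈ 0.235294.
Under the Kimura two-parameter model, d = −½ ln(1 − 2P − Q) − ¼ ln(1 − 2Q).
1 − 2P − Q = 0.588236, giving −½ ln(0.588236) = 0.265314.
1 − 2Q = 0.529412, giving −¼ ln(0.529412) = 0.158997.
d = 0.265314 + 0.158997 = 0.424311.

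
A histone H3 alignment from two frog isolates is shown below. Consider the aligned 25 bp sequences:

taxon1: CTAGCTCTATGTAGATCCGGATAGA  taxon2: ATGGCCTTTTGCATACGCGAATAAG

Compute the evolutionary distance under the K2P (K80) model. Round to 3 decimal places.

Of 25 sites, 8 differences are transitions and 4 are transversions, so P = 8/25 = 0.32 and Q = 4/25 = 0.16.
Under the Kimura two-parameter model, d = −½ ln(1 − 2P − Q) − ¼ ln(1 − 2Q).
1 − 2P − Q = 0.2, giving −½ ln(0.2) = 0.804719.
1 − 2Q = 0.68, giving −¼ ln(0.68) = 0.096416.
d = 0.804719 + 0.096416 = 0.901135.

0.901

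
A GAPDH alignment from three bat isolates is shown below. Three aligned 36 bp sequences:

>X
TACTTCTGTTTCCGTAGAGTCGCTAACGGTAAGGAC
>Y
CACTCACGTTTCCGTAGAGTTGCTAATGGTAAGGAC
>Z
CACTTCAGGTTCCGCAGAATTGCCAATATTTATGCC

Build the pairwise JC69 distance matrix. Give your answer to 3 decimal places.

X–Y: 6/36 sites differ → p ≈ 0.166667, d = −0.75 ln(1 − 0.222223) = 0.188487 ≈ 0.188.
X–Z: 13/36 sites differ → p ≈ 0.361111, d = −0.75 ln(1 − 0.481481) = 0.492584 ≈ 0.493.
Y–Z: 12/36 sites differ → p ≈ 0.333333, d = −0.75 ln(1 − 0.444444) = 0.440839 ≈ 0.441.

d(X,Y) = 0.188, d(X,Z) = 0.493, d(Y,Z) = 0.441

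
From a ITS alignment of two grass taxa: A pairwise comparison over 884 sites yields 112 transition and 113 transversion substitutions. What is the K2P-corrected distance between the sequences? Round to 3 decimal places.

0.314

P = 112/884 ≈ 0.126697 and Q = 113/884 ≈ 0.127828.
Under the Kimura two-parameter model, d = −½ ln(1 − 2P − Q) − ¼ ln(1 − 2Q).
1 − 2P − Q = 0.618778, giving −½ ln(0.618778) = 0.240004.
1 − 2Q = 0.744344, giving −¼ ln(0.744344) = 0.073813.
d = 0.240004 + 0.073813 = 0.313817.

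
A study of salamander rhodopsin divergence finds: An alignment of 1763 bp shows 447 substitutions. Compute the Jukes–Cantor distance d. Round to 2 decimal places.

0.31

p = 447/1763 ≈ 0.253545.
d = −(3/4) ln(1 − 4p/3) = −0.75 ln(1 − 0.33806) = −0.75 ln(0.66194)
  = −0.75 × (-0.412580) = 0.309435 substitutions/site.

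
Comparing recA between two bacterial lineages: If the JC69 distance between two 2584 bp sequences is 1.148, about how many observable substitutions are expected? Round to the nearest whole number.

Invert JC69: p = (3/4)(1 − e^(−4d/3)) = 0.75 × (1 − e^(-1.530667)) = 0.75 × (1 − 0.216391) = 0.587707.
Expected differing sites = pL ≈ 0.587707 × 2584 = 1518.634888 ≈ 1519.

1519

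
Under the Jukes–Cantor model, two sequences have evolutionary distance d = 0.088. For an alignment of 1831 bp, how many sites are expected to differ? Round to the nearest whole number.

152

Invert JC69: p = (3/4)(1 − e^(−4d/3)) = 0.75 × (1 − e^(-0.117333)) = 0.75 × (1 − 0.889289) = 0.083033.
Expected differing sites = pL ≈ 0.083033 × 1831 = 152.033423 ≈ 152.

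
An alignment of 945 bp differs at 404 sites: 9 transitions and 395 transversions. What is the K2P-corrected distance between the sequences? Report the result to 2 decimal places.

0.74

P = 9/945 ≈ 0.009524 and Q = 395/945 ≈ 0.417989.
Under the Kimura two-parameter model, d = −½ ln(1 − 2P − Q) − ¼ ln(1 − 2Q).
1 − 2P − Q = 0.562963, giving −½ ln(0.562963) = 0.287271.
1 − 2Q = 0.164022, giving −¼ ln(0.164022) = 0.451939.
d = 0.287271 + 0.451939 = 0.739210.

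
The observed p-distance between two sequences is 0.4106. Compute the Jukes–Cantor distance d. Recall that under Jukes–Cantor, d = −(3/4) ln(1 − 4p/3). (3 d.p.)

0.595

d = −(3/4) ln(1 − 4p/3) = −0.75 ln(1 − 0.547467) = −0.75 ln(0.452533)
  = −0.75 × (-0.792895) = 0.594671 substitutions/site.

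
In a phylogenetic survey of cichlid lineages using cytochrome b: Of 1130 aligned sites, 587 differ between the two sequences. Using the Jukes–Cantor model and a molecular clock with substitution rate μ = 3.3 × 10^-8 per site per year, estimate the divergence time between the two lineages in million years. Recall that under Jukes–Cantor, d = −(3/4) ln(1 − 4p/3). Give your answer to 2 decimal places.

13.41

p = 587/1130 ≈ 0.519469.
d = −(3/4) ln(1 − 4p/3) = −0.75 ln(1 − 0.692625) = −0.75 ln(0.307375)
  = −0.75 × (-1.179687) = 0.884765 substitutions/site.
Under a molecular clock d = 2μt, so t = d/(2μ) = 0.884765 / (2 × 3.3 × 10^-8) = 13.41 million years.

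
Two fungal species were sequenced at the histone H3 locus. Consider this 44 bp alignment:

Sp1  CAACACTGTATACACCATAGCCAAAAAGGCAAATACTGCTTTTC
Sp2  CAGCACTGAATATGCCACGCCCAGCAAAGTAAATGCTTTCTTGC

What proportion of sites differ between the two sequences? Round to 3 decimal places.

The sequences differ at 16 of 44 positions.
p = 16/44 = 0.363636… ≈ 0.364 (to 3 d.p.).

0.364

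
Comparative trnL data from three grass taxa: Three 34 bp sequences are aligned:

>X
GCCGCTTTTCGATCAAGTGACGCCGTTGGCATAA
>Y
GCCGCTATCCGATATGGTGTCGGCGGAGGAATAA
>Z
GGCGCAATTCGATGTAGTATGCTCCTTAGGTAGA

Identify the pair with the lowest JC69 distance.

X and Y

X–Y: 10/34 differ, p = 0.294, d = 0.373.
X–Z: 16/34 differ, p = 0.471, d = 0.741.
Y–Z: 17/34 differ, p = 0.500, d = 0.824.
The smallest distance is between X and Y.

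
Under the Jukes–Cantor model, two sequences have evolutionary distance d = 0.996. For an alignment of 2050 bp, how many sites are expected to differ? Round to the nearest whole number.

1130

Invert JC69: p = (3/4)(1 − e^(−4d/3)) = 0.75 × (1 − e^(-1.328)) = 0.75 × (1 − 0.265007) = 0.551245.
Expected differing sites = pL ≈ 0.551245 × 2050 = 1130.05225 ≈ 1130.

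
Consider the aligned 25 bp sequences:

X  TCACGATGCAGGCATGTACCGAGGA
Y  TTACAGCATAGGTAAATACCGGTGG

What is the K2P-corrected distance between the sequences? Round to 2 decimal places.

1.10

Of 25 sites, 10 differences are transitions and 2 are transversions, so P = 10/25 = 0.4 and Q = 2/25 = 0.08.
Under the Kimura two-parameter model, d = −½ ln(1 − 2P − Q) − ¼ ln(1 − 2Q).
1 − 2P − Q = 0.12, giving −½ ln(0.12) = 1.060132.
1 − 2Q = 0.84, giving −¼ ln(0.84) = 0.043588.
d = 1.060132 + 0.043588 = 1.103720.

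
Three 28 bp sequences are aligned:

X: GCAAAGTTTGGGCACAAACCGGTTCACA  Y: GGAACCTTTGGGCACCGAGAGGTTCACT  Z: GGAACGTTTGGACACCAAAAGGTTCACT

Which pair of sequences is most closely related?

X–Y: 8/28 differ, p = 0.286, d = 0.360.
X–Z: 7/28 differ, p = 0.250, d = 0.304.
Y–Z: 4/28 differ, p = 0.143, d = 0.158.
The smallest distance is between Y and Z.

Y and Z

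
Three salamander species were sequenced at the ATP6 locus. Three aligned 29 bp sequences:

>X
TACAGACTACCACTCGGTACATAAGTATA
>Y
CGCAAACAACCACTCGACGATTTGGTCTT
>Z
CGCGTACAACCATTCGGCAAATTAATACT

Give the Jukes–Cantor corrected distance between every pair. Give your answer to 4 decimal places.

d(X,Y) = 0.6829, d(X,Z) = 0.6018, d(Y,Z) = 0.4618

X–Y: 13/29 sites differ → p ≈ 0.448276, d = −0.75 ln(1 − 0.597701) = 0.682920 ≈ 0.6829.
X–Z: 12/29 sites differ → p ≈ 0.413793, d = −0.75 ln(1 − 0.551724) = 0.601760 ≈ 0.6018.
Y–Z: 10/29 sites differ → p ≈ 0.344828, d = −0.75 ln(1 − 0.459771) = 0.461822 ≈ 0.4618.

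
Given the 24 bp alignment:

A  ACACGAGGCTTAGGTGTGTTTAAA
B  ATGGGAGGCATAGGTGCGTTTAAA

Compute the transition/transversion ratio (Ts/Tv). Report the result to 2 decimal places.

Transitions are A↔G and C↔T; transversions are all other mismatches.
Transitions: 3. Transversions: 2.
R = 3/2 = 1.50.

1.50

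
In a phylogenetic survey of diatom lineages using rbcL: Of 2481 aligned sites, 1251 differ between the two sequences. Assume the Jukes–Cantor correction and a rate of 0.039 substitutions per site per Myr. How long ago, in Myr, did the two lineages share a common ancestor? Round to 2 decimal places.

p = 1251/2481 ≈ 0.504232.
d = −(3/4) ln(1 − 4p/3) = −0.75 ln(1 − 0.672309) = −0.75 ln(0.327691)
  = −0.75 × (-1.115684) = 0.836763 substitutions/site.
Under a molecular clock d = 2μt, so t = d/(2μ) = 0.836763 / (2 × 0.039) = 10.73 Myr.

10.73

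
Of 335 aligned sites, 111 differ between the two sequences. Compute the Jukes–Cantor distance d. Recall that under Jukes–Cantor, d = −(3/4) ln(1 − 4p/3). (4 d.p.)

0.4373

p = 111/335 ≈ 0.331343.
d = −(3/4) ln(1 − 4p/3) = −0.75 ln(1 − 0.441791) = −0.75 ln(0.558209)
  = −0.75 × (-0.583022) = 0.437267 substitutions/site.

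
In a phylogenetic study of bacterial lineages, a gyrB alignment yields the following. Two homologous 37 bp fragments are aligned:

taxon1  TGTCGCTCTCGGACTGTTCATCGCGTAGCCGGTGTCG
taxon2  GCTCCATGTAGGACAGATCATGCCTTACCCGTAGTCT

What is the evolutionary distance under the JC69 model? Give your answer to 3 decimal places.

The sequences differ at 15 of 37 sites, so p = 15/37 ≈ 0.405405.
d = −(3/4) ln(1 − 4p/3) = −0.75 ln(1 − 0.54054) = −0.75 ln(0.45946)
  = −0.75 × (-0.777703) = 0.583277 substitutions/site.

0.583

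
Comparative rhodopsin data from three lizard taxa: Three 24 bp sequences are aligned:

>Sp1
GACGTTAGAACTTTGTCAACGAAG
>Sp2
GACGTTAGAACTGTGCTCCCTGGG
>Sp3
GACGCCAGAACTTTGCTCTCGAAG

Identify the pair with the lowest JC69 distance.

Sp1–Sp2: 8/24 differ, p = 0.333, d = 0.441.
Sp1–Sp3: 6/24 differ, p = 0.250, d = 0.304.
Sp2–Sp3: 7/24 differ, p = 0.292, d = 0.369.
The smallest distance is between Sp1 and Sp3.

Sp1 and Sp3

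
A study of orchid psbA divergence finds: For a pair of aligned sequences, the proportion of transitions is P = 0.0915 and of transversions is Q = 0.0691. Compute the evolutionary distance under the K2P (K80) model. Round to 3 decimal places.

Under the Kimura two-parameter model, d = −½ ln(1 − 2P − Q) − ¼ ln(1 − 2Q).
1 − 2P − Q = 0.7479, giving −½ ln(0.7479) = 0.145243.
1 − 2Q = 0.8618, giving −¼ ln(0.8618) = 0.037183.
d = 0.145243 + 0.037183 = 0.182426.

0.182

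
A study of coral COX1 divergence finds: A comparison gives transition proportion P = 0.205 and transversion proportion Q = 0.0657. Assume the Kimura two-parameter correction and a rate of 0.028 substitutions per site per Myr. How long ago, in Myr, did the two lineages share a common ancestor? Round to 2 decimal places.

Under the Kimura two-parameter model, d = −½ ln(1 − 2P − Q) − ¼ ln(1 − 2Q).
1 − 2P − Q = 0.5243, giving −½ ln(0.5243) = 0.322846.
1 − 2Q = 0.8686, giving −¼ ln(0.8686) = 0.035218.
d = 0.322846 + 0.035218 = 0.358064.
Under a molecular clock d = 2μt, so t = d/(2μ) = 0.358064 / (2 × 0.028) = 6.39 Myr.

6.39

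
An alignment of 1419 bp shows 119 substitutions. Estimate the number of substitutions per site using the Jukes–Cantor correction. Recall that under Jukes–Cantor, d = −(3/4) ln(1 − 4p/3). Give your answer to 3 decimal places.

0.089

p = 119/1419 ≈ 0.083862.
d = −(3/4) ln(1 − 4p/3) = −0.75 ln(1 − 0.111816) = −0.75 ln(0.888184)
  = −0.75 × (-0.118576) = 0.088932 substitutions/site.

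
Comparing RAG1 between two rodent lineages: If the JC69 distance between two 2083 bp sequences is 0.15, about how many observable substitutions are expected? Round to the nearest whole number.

Invert JC69: p = (3/4)(1 − e^(−4d/3)) = 0.75 × (1 − e^(-0.2)) = 0.75 × (1 − 0.818731) = 0.135952.
Expected differing sites = pL ≈ 0.135952 × 2083 = 283.188016 ≈ 283.

283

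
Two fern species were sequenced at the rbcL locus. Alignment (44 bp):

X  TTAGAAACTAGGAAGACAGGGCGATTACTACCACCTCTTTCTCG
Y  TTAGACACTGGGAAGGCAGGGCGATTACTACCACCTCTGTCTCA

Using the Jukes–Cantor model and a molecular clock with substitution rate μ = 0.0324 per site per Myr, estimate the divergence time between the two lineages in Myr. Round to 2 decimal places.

The sequences differ at 5 of 44 sites (6, 10, 16, 39, 44), so p = 5/44 ≈ 0.113636.
d = −(3/4) ln(1 − 4p/3) = −0.75 ln(1 − 0.151515) = −0.75 ln(0.848485)
  = −0.75 × (-0.164303) = 0.123227 substitutions/site.
Under a molecular clock d = 2μt, so t = d/(2μ) = 0.123227 / (2 × 0.0324) = 1.90 Myr.

1.90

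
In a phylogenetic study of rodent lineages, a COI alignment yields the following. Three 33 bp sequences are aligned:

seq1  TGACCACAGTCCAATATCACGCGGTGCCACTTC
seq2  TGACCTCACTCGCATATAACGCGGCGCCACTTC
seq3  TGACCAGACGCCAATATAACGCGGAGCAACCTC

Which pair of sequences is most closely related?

seq1 and seq2

seq1–seq2: 6/33 differ, p = 0.182, d = 0.208.
seq1–seq3: 7/33 differ, p = 0.212, d = 0.249.
seq2–seq3: 8/33 differ, p = 0.242, d = 0.293.
The smallest distance is between seq1 and seq2.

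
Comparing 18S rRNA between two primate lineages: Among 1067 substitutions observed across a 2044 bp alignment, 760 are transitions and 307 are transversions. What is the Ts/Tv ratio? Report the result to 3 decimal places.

R = 760/307 = 2.475570… ≈ 2.476 (to 3 d.p.).

2.476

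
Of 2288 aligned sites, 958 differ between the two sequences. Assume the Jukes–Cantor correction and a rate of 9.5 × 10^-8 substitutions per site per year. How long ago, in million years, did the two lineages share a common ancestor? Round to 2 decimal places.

p = 958/2288 ≈ 0.418706.
d = −(3/4) ln(1 − 4p/3) = −0.75 ln(1 − 0.558275) = −0.75 ln(0.441725)
  = −0.75 × (-0.817068) = 0.612801 substitutions/site.
Under a molecular clock d = 2μt, so t = d/(2μ) = 0.612801 / (2 × 9.5 × 10^-8) = 3.23 million years.

3.23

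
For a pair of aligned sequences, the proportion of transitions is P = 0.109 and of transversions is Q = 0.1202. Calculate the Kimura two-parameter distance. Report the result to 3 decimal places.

0.275

Under the Kimura two-parameter model, d = −½ ln(1 − 2P − Q) − ¼ ln(1 − 2Q).
1 − 2P − Q = 0.6618, giving −½ ln(0.6618) = 0.206396.
1 − 2Q = 0.7596, giving −¼ ln(0.7596) = 0.068741.
d = 0.206396 + 0.068741 = 0.275137.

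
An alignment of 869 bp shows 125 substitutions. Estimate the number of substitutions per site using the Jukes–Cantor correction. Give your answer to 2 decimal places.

p = 125/869 ≈ 0.143843.
d = −(3/4) ln(1 − 4p/3) = −0.75 ln(1 − 0.191791) = −0.75 ln(0.808209)
  = −0.75 × (-0.212935) = 0.159701 substitutions/site.

0.16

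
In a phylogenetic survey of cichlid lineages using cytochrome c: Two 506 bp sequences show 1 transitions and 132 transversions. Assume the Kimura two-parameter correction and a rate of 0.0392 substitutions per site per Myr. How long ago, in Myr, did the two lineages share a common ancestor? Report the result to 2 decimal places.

4.31

P = 1/506 ≈ 0.001976 and Q = 132/506 ≈ 0.26087.
Under the Kimura two-parameter model, d = −½ ln(1 − 2P − Q) − ¼ ln(1 − 2Q).
1 − 2P − Q = 0.735178, giving −½ ln(0.735178) = 0.153821.
1 − 2Q = 0.47826, giving −¼ ln(0.47826) = 0.184400.
d = 0.153821 + 0.184400 = 0.338221.
Under a molecular clock d = 2μt, so t = d/(2μ) = 0.338221 / (2 × 0.0392) = 4.31 Myr.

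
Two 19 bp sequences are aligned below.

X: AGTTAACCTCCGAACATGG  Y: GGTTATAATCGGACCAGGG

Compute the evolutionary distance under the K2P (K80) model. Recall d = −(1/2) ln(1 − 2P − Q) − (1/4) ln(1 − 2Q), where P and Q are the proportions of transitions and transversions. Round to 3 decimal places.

0.523

Of 19 sites, 1 differences are transitions and 6 are transversions, so P = 1/19 ≈ 0.052632 and Q = 6/19 ≈ 0.315789.
Under the Kimura two-parameter model, d = −½ ln(1 − 2P − Q) − ¼ ln(1 − 2Q).
1 − 2P − Q = 0.578947, giving −½ ln(0.578947) = 0.273272.
1 − 2Q = 0.368422, giving −¼ ln(0.368422) = 0.249632.
d = 0.273272 + 0.249632 = 0.522904.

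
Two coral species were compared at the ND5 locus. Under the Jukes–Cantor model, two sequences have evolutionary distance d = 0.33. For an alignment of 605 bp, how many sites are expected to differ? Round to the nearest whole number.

162

Invert JC69: p = (3/4)(1 − e^(−4d/3)) = 0.75 × (1 − e^(-0.44)) = 0.75 × (1 − 0.644036) = 0.266973.
Expected differing sites = pL ≈ 0.266973 × 605 = 161.518665 ≈ 162.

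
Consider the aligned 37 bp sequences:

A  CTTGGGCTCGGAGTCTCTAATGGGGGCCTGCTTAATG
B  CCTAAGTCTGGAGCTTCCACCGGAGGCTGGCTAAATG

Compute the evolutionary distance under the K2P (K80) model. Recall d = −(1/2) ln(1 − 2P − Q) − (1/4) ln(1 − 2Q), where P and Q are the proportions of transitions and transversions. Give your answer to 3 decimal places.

Of 37 sites, 12 differences are transitions and 3 are transversions, so P = 12/37 ≈ 0.324324 and Q = 3/37 ≈ 0.081081.
Under the Kimura two-parameter model, d = −½ ln(1 − 2P − Q) − ¼ ln(1 − 2Q).
1 − 2P − Q = 0.270271, giving −½ ln(0.270271) = 0.654165.
1 − 2Q = 0.837838, giving −¼ ln(0.837838) = 0.044233.
d = 0.654165 + 0.044233 = 0.698398.

0.698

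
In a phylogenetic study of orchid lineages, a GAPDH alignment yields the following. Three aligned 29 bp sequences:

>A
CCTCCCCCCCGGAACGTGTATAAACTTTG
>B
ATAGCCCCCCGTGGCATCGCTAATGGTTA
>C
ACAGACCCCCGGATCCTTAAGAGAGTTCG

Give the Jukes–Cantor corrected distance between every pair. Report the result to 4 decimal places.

d(A,B) = 0.8776, d(A,C) = 0.6018, d(B,C) = 0.8776

A–B: 15/29 sites differ → p ≈ 0.517241, d = −0.75 ln(1 − 0.689655) = 0.877553 ≈ 0.8776.
A–C: 12/29 sites differ → p ≈ 0.413793, d = −0.75 ln(1 − 0.551724) = 0.601760 ≈ 0.6018.
B–C: 15/29 sites differ → p ≈ 0.517241, d = −0.75 ln(1 − 0.689655) = 0.877553 ≈ 0.8776.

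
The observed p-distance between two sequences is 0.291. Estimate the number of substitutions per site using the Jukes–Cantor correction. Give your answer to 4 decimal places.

0.3683

d = −(3/4) ln(1 − 4p/3) = −0.75 ln(1 − 0.388) = −0.75 ln(0.612)
  = −0.75 × (-0.491023) = 0.368267 substitutions/site.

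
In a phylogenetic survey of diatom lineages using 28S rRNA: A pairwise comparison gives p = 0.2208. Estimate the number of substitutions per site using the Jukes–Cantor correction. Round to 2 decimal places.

d = −(3/4) ln(1 − 4p/3) = −0.75 ln(1 − 0.2944) = −0.75 ln(0.7056)
  = −0.75 × (-0.348707) = 0.261530 substitutions/site.

0.26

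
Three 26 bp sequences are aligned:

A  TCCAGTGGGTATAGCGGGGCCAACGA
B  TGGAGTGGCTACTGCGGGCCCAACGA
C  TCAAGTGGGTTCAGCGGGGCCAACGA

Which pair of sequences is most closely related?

A–B: 6/26 differ, p = 0.231, d = 0.276.
A–C: 3/26 differ, p = 0.115, d = 0.125.
B–C: 6/26 differ, p = 0.231, d = 0.276.
The smallest distance is between A and C.

A and C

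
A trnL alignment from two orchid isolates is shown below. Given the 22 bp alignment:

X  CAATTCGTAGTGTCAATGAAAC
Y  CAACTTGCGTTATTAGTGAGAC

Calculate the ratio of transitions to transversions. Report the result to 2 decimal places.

Transitions are A↔G and C↔T; transversions are all other mismatches.
Transitions: 8. Transversions: 1.
R = 8/1 = 8.00.

8.00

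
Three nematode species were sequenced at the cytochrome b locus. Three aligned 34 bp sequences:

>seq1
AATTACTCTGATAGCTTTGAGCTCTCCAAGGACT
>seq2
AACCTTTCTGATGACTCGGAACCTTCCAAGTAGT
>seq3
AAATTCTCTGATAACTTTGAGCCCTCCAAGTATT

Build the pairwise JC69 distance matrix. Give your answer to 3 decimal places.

d(seq1,seq2) = 0.535, d(seq1,seq3) = 0.201, d(seq2,seq3) = 0.326

seq1–seq2: 13/34 sites differ → p ≈ 0.382353, d = −0.75 ln(1 − 0.509804) = 0.534712 ≈ 0.535.
seq1–seq3: 6/34 sites differ → p ≈ 0.176471, d = −0.75 ln(1 − 0.235295) = 0.201199 ≈ 0.201.
seq2–seq3: 9/34 sites differ → p ≈ 0.264706, d = −0.75 ln(1 − 0.352941) = 0.326488 ≈ 0.326.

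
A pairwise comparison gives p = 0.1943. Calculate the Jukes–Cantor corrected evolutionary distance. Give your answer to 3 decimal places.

0.225

d = −(3/4) ln(1 − 4p/3) = −0.75 ln(1 − 0.259067) = −0.75 ln(0.740933)
  = −0.75 × (-0.299845) = 0.224884 substitutions/site.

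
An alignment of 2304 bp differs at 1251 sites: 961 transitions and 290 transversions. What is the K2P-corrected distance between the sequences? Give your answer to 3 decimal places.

P = 961/2304 ≈ 0.417101 and Q = 290/2304 ≈ 0.125868.
Under the Kimura two-parameter model, d = −½ ln(1 − 2P − Q) − ¼ ln(1 − 2Q).
1 − 2P − Q = 0.03993, giving −½ ln(0.03993) = 1.610314.
1 − 2Q = 0.748264, giving −¼ ln(0.748264) = 0.072500.
d = 1.610314 + 0.072500 = 1.682814.

1.683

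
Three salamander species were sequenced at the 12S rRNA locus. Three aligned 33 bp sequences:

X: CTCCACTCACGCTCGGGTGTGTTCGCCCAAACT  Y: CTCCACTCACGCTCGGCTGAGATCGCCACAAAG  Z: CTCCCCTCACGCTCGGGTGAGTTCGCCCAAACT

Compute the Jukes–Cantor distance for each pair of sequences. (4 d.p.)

X–Y: 7/33 sites differ → p ≈ 0.212121, d = −0.75 ln(1 − 0.282828) = 0.249330 ≈ 0.2493.
X–Z: 2/33 sites differ → p ≈ 0.060606, d = −0.75 ln(1 − 0.080808) = 0.063195 ≈ 0.0632.
Y–Z: 7/33 sites differ → p ≈ 0.212121, d = −0.75 ln(1 − 0.282828) = 0.249330 ≈ 0.2493.

d(X,Y) = 0.2493, d(X,Z) = 0.0632, d(Y,Z) = 0.2493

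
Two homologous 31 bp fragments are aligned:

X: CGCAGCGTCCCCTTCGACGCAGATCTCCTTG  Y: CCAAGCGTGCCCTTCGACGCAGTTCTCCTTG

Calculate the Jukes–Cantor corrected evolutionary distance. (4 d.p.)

0.1416

The sequences differ at 4 of 31 sites (2, 3, 9, 23), so p = 4/31 ≈ 0.129032.
d = −(3/4) ln(1 − 4p/3) = −0.75 ln(1 − 0.172043) = −0.75 ln(0.827957)
  = −0.75 × (-0.188794) = 0.141596 substitutions/site.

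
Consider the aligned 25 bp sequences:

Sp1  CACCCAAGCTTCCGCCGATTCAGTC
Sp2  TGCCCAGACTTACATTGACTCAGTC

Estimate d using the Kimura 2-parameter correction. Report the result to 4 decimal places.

0.5906

Of 25 sites, 8 differences are transitions and 1 are transversions, so P = 8/25 = 0.32 and Q = 1/25 = 0.04.
Under the Kimura two-parameter model, d = −½ ln(1 − 2P − Q) − ¼ ln(1 − 2Q).
1 − 2P − Q = 0.32, giving −½ ln(0.32) = 0.569717.
1 − 2Q = 0.92, giving −¼ ln(0.92) = 0.020845.
d = 0.569717 + 0.020845 = 0.590562.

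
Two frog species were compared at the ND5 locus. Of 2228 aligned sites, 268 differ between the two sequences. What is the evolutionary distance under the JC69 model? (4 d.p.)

0.1311

p = 268/2228 ≈ 0.120287.
d = −(3/4) ln(1 − 4p/3) = −0.75 ln(1 − 0.160383) = −0.75 ln(0.839617)
  = −0.75 × (-0.174809) = 0.131107 substitutions/site.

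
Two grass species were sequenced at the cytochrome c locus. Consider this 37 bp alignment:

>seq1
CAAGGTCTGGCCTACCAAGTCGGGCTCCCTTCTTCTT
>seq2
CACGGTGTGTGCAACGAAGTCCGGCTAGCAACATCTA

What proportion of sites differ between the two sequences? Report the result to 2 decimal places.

0.35

The sequences differ at 13 of 37 positions.
p = 13/37 = 0.351351… ≈ 0.35 (to 2 d.p.).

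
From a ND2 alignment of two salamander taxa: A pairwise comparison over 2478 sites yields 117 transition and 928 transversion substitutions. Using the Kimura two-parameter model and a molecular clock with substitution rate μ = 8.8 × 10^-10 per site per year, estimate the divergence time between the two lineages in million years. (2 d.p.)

376.13

P = 117/2478 ≈ 0.047215 and Q = 928/2478 ≈ 0.374496.
Under the Kimura two-parameter model, d = −½ ln(1 − 2P − Q) − ¼ ln(1 − 2Q).
1 − 2P − Q = 0.531074, giving −½ ln(0.531074) = 0.316427.
1 − 2Q = 0.251008, giving −¼ ln(0.251008) = 0.345568.
d = 0.316427 + 0.345568 = 0.661995.
Under a molecular clock d = 2μt, so t = d/(2μ) = 0.661995 / (2 × 8.8 × 10^-10) = 376.13 million years.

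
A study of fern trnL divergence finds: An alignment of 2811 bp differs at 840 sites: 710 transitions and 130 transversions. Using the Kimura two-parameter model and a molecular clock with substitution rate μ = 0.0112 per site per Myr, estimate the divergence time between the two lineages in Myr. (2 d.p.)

18.98

P = 710/2811 ≈ 0.252579 and Q = 130/2811 ≈ 0.046247.
Under the Kimura two-parameter model, d = −½ ln(1 − 2P − Q) − ¼ ln(1 − 2Q).
1 − 2P − Q = 0.448595, giving −½ ln(0.448595) = 0.400817.
1 − 2Q = 0.907506, giving −¼ ln(0.907506) = 0.024264.
d = 0.400817 + 0.024264 = 0.425081.
Under a molecular clock d = 2μt, so t = d/(2μ) = 0.425081 / (2 × 0.0112) = 18.98 Myr.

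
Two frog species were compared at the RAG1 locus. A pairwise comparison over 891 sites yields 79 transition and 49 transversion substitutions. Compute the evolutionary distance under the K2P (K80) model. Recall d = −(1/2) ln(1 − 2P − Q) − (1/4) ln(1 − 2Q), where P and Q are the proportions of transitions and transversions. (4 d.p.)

P = 79/891 ≈ 0.088664 and Q = 49/891 ≈ 0.054994.
Under the Kimura two-parameter model, d = −½ ln(1 − 2P − Q) − ¼ ln(1 − 2Q).
1 − 2P − Q = 0.767678, giving −½ ln(0.767678) = 0.132192.
1 − 2Q = 0.890012, giving −¼ ln(0.890012) = 0.029130.
d = 0.132192 + 0.029130 = 0.161322.

0.1613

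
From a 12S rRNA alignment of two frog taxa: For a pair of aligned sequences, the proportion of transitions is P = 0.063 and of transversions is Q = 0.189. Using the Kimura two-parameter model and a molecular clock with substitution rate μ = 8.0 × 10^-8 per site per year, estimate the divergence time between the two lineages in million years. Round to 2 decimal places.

Under the Kimura two-parameter model, d = −½ ln(1 − 2P − Q) − ¼ ln(1 − 2Q).
1 − 2P − Q = 0.685, giving −½ ln(0.685) = 0.189168.
1 − 2Q = 0.622, giving −¼ ln(0.622) = 0.118704.
d = 0.189168 + 0.118704 = 0.307872.
Under a molecular clock d = 2μt, so t = d/(2μ) = 0.307872 / (2 × 8.0 × 10^-8) = 1.92 million years.

1.92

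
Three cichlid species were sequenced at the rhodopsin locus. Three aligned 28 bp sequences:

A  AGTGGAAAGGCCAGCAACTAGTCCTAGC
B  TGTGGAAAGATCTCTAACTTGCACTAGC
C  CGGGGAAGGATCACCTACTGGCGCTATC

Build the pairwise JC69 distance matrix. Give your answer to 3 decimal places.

d(A,B) = 0.420, d(A,C) = 0.556, d(B,C) = 0.420

A–B: 9/28 sites differ → p ≈ 0.321429, d = −0.75 ln(1 − 0.428572) = 0.419713 ≈ 0.420.
A–C: 11/28 sites differ → p ≈ 0.392857, d = −0.75 ln(1 − 0.523809) = 0.556452 ≈ 0.556.
B–C: 9/28 sites differ → p ≈ 0.321429, d = −0.75 ln(1 − 0.428572) = 0.419713 ≈ 0.420.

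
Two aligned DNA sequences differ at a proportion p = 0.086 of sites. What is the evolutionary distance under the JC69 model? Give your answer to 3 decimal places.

d = −(3/4) ln(1 − 4p/3) = −0.75 ln(1 − 0.114667) = −0.75 ln(0.885333)
  = −0.75 × (-0.121791) = 0.091343 substitutions/site.

0.091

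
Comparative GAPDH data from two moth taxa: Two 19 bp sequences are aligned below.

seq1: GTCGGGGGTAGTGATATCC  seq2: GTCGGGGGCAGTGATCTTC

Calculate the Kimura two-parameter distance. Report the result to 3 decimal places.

0.180

Of 19 sites, 2 differences are transitions and 1 are transversions, so P = 2/19 ≈ 0.105263 and Q = 1/19 ≈ 0.052632.
Under the Kimura two-parameter model, d = −½ ln(1 − 2P − Q) − ¼ ln(1 − 2Q).
1 − 2P − Q = 0.736842, giving −½ ln(0.736842) = 0.152691.
1 − 2Q = 0.894736, giving −¼ ln(0.894736) = 0.027807.
d = 0.152691 + 0.027807 = 0.180498.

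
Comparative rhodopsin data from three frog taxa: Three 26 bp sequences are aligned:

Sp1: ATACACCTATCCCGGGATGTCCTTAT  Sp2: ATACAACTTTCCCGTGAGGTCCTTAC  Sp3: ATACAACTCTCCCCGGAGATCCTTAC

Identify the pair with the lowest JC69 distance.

Sp2 and Sp3

Sp1–Sp2: 5/26 differ, p = 0.192, d = 0.222.
Sp1–Sp3: 6/26 differ, p = 0.231, d = 0.276.
Sp2–Sp3: 4/26 differ, p = 0.154, d = 0.172.
The smallest distance is between Sp2 and Sp3.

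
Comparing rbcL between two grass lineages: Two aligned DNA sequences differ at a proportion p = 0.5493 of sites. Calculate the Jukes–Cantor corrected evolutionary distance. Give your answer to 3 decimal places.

d = −(3/4) ln(1 − 4p/3) = −0.75 ln(1 − 0.7324) = −0.75 ln(0.2676)
  = −0.75 × (-1.318262) = 0.988697 substitutions/site.

0.989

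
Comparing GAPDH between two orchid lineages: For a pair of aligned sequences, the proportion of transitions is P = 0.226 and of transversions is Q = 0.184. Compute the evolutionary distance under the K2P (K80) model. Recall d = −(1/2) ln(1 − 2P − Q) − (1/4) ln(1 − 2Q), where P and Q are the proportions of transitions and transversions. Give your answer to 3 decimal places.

Under the Kimura two-parameter model, d = −½ ln(1 − 2P − Q) − ¼ ln(1 − 2Q).
1 − 2P − Q = 0.364, giving −½ ln(0.364) = 0.505301.
1 − 2Q = 0.632, giving −¼ ln(0.632) = 0.114716.
d = 0.505301 + 0.114716 = 0.620017.

0.620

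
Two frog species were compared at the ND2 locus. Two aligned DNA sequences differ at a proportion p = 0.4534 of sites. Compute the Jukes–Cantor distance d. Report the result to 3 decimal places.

0.696

d = −(3/4) ln(1 − 4p/3) = −0.75 ln(1 − 0.604533) = −0.75 ln(0.395467)
  = −0.75 × (-0.927688) = 0.695766 substitutions/site.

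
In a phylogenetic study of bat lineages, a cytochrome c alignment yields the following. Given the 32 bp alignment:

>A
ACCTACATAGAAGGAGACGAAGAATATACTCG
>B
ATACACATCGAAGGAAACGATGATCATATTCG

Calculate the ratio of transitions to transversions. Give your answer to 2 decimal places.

Transitions are A↔G and C↔T; transversions are all other mismatches.
Transitions: 5. Transversions: 4.
R = 5/4 = 1.25.

1.25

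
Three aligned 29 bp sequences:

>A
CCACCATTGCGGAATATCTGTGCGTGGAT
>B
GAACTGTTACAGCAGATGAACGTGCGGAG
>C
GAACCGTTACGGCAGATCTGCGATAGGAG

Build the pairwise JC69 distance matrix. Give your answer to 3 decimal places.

d(A,B) = 0.878, d(A,C) = 0.529, d(B,C) = 0.344

A–B: 15/29 sites differ → p ≈ 0.517241, d = −0.75 ln(1 − 0.689655) = 0.877553 ≈ 0.878.
A–C: 11/29 sites differ → p ≈ 0.37931, d = −0.75 ln(1 − 0.505747) = 0.528531 ≈ 0.529.
B–C: 8/29 sites differ → p ≈ 0.275862, d = −0.75 ln(1 − 0.367816) = 0.343931 ≈ 0.344.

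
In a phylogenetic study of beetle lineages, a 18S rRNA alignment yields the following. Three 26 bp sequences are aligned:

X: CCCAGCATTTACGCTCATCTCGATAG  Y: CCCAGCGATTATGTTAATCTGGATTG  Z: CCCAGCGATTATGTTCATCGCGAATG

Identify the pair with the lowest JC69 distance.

X–Y: 7/26 differ, p = 0.269, d = 0.334.
X–Z: 7/26 differ, p = 0.269, d = 0.334.
Y–Z: 4/26 differ, p = 0.154, d = 0.172.
The smallest distance is between Y and Z.

Y and Z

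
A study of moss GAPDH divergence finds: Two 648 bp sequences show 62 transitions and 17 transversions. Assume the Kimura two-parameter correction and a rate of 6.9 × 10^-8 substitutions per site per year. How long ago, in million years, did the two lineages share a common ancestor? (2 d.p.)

0.99

P = 62/648 ≈ 0.095679 and Q = 17/648 ≈ 0.026235.
Under the Kimura two-parameter model, d = −½ ln(1 − 2P − Q) − ¼ ln(1 − 2Q).
1 − 2P − Q = 0.782407, giving −½ ln(0.782407) = 0.122690.
1 − 2Q = 0.94753, giving −¼ ln(0.94753) = 0.013474.
d = 0.122690 + 0.013474 = 0.136164.
Under a molecular clock d = 2μt, so t = d/(2μ) = 0.136164 / (2 × 6.9 × 10^-8) = 0.99 million years.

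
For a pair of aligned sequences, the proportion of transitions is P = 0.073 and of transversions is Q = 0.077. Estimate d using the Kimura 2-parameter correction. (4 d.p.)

0.1680

Under the Kimura two-parameter model, d = −½ ln(1 − 2P − Q) − ¼ ln(1 − 2Q).
1 − 2P − Q = 0.777, giving −½ ln(0.777) = 0.126157.
1 − 2Q = 0.846, giving −¼ ln(0.846) = 0.041809.
d = 0.126157 + 0.041809 = 0.167966.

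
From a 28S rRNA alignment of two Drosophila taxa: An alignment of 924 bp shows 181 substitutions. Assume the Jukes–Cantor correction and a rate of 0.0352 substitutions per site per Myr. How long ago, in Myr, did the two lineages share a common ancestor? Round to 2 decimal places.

p = 181/924 ≈ 0.195887.
d = −(3/4) ln(1 − 4p/3) = −0.75 ln(1 − 0.261183) = −0.75 ln(0.738817)
  = −0.75 × (-0.302705) = 0.227029 substitutions/site.
Under a molecular clock d = 2μt, so t = d/(2μ) = 0.227029 / (2 × 0.0352) = 3.22 Myr.

3.22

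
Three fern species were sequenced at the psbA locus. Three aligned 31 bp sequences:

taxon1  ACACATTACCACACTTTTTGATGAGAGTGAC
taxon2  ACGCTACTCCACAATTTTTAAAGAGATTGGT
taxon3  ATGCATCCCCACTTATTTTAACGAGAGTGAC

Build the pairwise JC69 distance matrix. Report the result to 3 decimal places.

taxon1–taxon2: 11/31 sites differ → p ≈ 0.354839, d = −0.75 ln(1 − 0.473119) = 0.480585 ≈ 0.481.
taxon1–taxon3: 9/31 sites differ → p ≈ 0.290323, d = −0.75 ln(1 − 0.387097) = 0.367161 ≈ 0.367.
taxon2–taxon3: 11/31 sites differ → p ≈ 0.354839, d = −0.75 ln(1 − 0.473119) = 0.480585 ≈ 0.481.

d(taxon1,taxon2) = 0.481, d(taxon1,taxon3) = 0.367, d(taxon2,taxon3) = 0.481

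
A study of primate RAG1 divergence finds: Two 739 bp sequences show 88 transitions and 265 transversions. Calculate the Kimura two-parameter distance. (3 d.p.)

P = 88/739 ≈ 0.11908 and Q = 265/739 ≈ 0.358593.
Under the Kimura two-parameter model, d = −½ ln(1 − 2P − Q) − ¼ ln(1 − 2Q).
1 − 2P − Q = 0.403247, giving −½ ln(0.403247) = 0.454103.
1 − 2Q = 0.282814, giving −¼ ln(0.282814) = 0.315741.
d = 0.454103 + 0.315741 = 0.769844.

0.770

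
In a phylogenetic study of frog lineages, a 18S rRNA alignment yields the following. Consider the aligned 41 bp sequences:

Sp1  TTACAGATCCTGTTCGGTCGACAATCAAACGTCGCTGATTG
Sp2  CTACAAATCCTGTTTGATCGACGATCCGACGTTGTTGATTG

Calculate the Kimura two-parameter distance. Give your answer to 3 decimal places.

0.280

Of 41 sites, 8 differences are transitions and 1 are transversions, so P = 8/41 ≈ 0.195122 and Q = 1/41 ≈ 0.02439.
Under the Kimura two-parameter model, d = −½ ln(1 − 2P − Q) − ¼ ln(1 − 2Q).
1 − 2P − Q = 0.585366, giving −½ ln(0.585366) = 0.267759.
1 − 2Q = 0.95122, giving −¼ ln(0.95122) = 0.012502.
d = 0.267759 + 0.012502 = 0.280261.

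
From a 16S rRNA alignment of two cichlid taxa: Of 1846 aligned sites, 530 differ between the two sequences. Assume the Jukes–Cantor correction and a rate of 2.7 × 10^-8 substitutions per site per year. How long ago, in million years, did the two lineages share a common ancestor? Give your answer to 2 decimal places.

p = 530/1846 ≈ 0.287107.
d = −(3/4) ln(1 − 4p/3) = −0.75 ln(1 − 0.382809) = −0.75 ln(0.617191)
  = −0.75 × (-0.482577) = 0.361933 substitutions/site.
Under a molecular clock d = 2μt, so t = d/(2μ) = 0.361933 / (2 × 2.7 × 10^-8) = 6.70 million years.

6.70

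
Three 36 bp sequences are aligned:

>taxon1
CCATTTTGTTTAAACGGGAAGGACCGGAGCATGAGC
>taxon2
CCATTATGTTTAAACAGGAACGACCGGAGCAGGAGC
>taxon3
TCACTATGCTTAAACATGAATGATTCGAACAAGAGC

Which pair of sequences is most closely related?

taxon1–taxon2: 4/36 differ, p = 0.111, d = 0.120.
taxon1–taxon3: 12/36 differ, p = 0.333, d = 0.441.
taxon2–taxon3: 10/36 differ, p = 0.278, d = 0.347.
The smallest distance is between taxon1 and taxon2.

taxon1 and taxon2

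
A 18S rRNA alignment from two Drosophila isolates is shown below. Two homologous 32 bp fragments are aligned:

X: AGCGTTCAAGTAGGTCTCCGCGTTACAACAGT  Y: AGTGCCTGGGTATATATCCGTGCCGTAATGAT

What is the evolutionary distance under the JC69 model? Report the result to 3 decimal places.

0.924

The sequences differ at 17 of 32 sites, so p = 17/32 = 0.53125.
d = −(3/4) ln(1 − 4p/3) = −0.75 ln(1 − 0.708333) = −0.75 ln(0.291667)
  = −0.75 × (-1.232143) = 0.924107 substitutions/site.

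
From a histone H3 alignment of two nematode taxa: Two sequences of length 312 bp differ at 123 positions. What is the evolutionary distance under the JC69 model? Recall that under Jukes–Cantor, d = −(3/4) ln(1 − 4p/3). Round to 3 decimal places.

0.559

p = 123/312 ≈ 0.394231.
d = −(3/4) ln(1 − 4p/3) = −0.75 ln(1 − 0.525641) = −0.75 ln(0.474359)
  = −0.75 × (-0.745791) = 0.559343 substitutions/site.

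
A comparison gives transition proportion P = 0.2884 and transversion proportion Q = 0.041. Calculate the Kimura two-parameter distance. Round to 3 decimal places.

0.502

Under the Kimura two-parameter model, d = −½ ln(1 − 2P − Q) − ¼ ln(1 − 2Q).
1 − 2P − Q = 0.3822, giving −½ ln(0.3822) = 0.480906.
1 − 2Q = 0.918, giving −¼ ln(0.918) = 0.021389.
d = 0.480906 + 0.021389 = 0.502295.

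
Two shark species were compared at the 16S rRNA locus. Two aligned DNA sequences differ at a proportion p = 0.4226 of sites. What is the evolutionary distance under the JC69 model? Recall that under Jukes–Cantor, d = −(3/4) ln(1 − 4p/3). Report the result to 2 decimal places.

d = −(3/4) ln(1 − 4p/3) = −0.75 ln(1 − 0.563467) = −0.75 ln(0.436533)
  = −0.75 × (-0.828891) = 0.621668 substitutions/site.

0.62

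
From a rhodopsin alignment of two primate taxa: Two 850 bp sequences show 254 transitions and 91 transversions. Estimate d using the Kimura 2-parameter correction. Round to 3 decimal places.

P = 254/850 ≈ 0.298824 and Q = 91/850 ≈ 0.107059.
Under the Kimura two-parameter model, d = −½ ln(1 − 2P − Q) − ¼ ln(1 − 2Q).
1 − 2P − Q = 0.295293, giving −½ ln(0.295293) = 0.609894.
1 − 2Q = 0.785882, giving −¼ ln(0.785882) = 0.060237.
d = 0.609894 + 0.060237 = 0.670131.

0.670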